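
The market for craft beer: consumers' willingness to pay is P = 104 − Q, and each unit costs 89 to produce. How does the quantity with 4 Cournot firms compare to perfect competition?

Cournot: Q = 12; Competition: Q = 15

In a 4-firm Cournot equilibrium, symmetry and the first-order condition give q = (104 − 89)/(5) = 3. So Q = 12 and P = 92.
Under competition P = MC = 89, so Q = (104 − 89)/1 = 15.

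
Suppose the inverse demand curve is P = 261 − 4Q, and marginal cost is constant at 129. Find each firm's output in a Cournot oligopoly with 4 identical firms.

q_i = 6.6

With 4 symmetric Cournot firms, each firm's FOC gives 261 − 20q = 129, so q = 6.6, Q = 4·6.6 = 26.4, and P = 155.4.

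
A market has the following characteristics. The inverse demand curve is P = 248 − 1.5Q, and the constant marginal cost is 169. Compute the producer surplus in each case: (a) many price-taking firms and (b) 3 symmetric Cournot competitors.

Competitive firms price at marginal cost: P = 169, giving Q = 158/3.
PS = (169 − 169)·158/3 = 0.
In a 3-firm Cournot equilibrium, symmetry and the first-order condition give q = (248 − 169)/(6) = 79/6. So Q = 39.5 and P = 188.75.
PS = (188.75 − 169)·39.5 = 780.125.

Competition: PS = 0; Cournot: PS = 780.125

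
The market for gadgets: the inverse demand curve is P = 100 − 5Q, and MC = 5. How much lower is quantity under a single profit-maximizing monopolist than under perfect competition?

Q falls by 9.5

Perfect competition: P = MC = 5, so 100 − 5Q = 5 and Q = 19.
The monopolist equates marginal revenue to marginal cost: 100 − 10Q = 5, so Q = 9.5. From demand, P = 52.5.
Change in quantity: 9.5 − 19 = −9.5.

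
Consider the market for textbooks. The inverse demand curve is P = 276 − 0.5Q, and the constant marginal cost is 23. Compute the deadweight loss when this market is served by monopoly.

DWL = 16002.25

Competitive firms price at marginal cost: P = 23, giving Q = 506.
A monopolist chooses Q where MR = MC. MR = 276 − Q; setting this equal to 23 gives Q = 253 and P = 149.5.
DWL is the triangle between Q = 253 and Q = 506: ½·(506 − 253)·(149.5 − 23) = 16002.25.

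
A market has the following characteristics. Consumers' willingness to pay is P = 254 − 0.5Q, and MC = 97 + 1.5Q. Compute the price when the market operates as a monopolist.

A monopolist chooses Q where MR = MC. MR = 254 − Q; setting this equal to 97 + 1.5Q gives Q = 62.8 and P = 222.6.

P = 222.6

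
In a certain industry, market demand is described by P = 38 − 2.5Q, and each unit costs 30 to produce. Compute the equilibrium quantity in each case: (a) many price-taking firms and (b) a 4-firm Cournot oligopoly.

Perfect competition: P = MC = 30, so 38 − 2.5Q = 30 and Q = 3.2.
In a 4-firm Cournot equilibrium, symmetry and the first-order condition give q = (38 − 30)/(12.5) = 0.64. So Q = 2.56 and P = 31.6.

Competition: Q = 3.2; Cournot: Q = 2.56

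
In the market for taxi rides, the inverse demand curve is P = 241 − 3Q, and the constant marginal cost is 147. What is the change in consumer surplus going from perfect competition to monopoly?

CS falls by 1104.5

Competitive firms price at marginal cost: P = 147, giving Q = 94/3.
CS = ½·(241 − 147)·94/3 = 4418/3.
A monopolist chooses Q where MR = MC. MR = 241 − 6Q; setting this equal to 147 gives Q = 47/3 and P = 194.
CS = ½·(241 − 194)·47/3 = 2209/6.
Change in consumer surplus: 2209/6 − 4418/3 = −1104.5.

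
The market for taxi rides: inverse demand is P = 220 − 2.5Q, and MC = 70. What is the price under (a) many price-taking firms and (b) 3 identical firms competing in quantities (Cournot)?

Under competition P = MC = 70, so Q = (220 − 70)/2.5 = 60.
With 3 symmetric Cournot firms, each firm's FOC gives 220 − 10q = 70, so q = 15, Q = 3·15 = 45, and P = 107.5.

Competition: P = 70; Cournot: P = 107.5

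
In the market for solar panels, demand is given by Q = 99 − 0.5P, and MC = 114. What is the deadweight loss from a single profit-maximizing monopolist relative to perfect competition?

DWL = 441

Inverting demand: P = 198 − 2Q.
Perfect competition: P = MC = 114, so 198 − 2Q = 114 and Q = 42.
Monopoly sets MR = MC: 198 − 4Q = 114 ⇒ Q = 21, P = 198 − 2·21 = 156.
DWL is the triangle between Q = 21 and Q = 42: ½·(42 − 21)·(156 − 114) = 441.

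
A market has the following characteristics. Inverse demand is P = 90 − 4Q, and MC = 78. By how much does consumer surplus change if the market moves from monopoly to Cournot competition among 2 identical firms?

Monopoly sets MR = MC: 90 − 8Q = 78 ⇒ Q = 1.5, P = 90 − 4·1.5 = 84.
CS = ½·(90 − 84)·1.5 = 4.5.
With 2 symmetric Cournot firms, each firm's FOC gives 90 − 12q = 78, so q = 1, Q = 2·1 = 2, and P = 82.
CS = ½·(90 − 82)·2 = 8.
Change in consumer surplus: 8 − 4.5 = 3.5.

CS rises by 3.5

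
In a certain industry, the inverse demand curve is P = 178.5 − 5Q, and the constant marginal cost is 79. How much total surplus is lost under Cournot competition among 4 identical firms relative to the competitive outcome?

Perfect competition: P = MC = 79, so 178.5 − 5Q = 79 and Q = 19.9.
Cournot with 4 identical firms: the symmetric best-response condition is 178.5 − 25q = 79. Each firm produces q = 3.98, total output Q = 15.92, price P = 98.9.
DWL is the triangle between Q = 15.92 and Q = 19.9: ½·(19.9 − 15.92)·(98.9 − 79) = 39.601.

DWL = 39.601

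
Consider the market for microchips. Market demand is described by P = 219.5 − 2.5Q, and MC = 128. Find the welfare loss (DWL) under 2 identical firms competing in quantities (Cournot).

Under competition P = MC = 128, so Q = (219.5 − 128)/2.5 = 36.6.
With 2 symmetric Cournot firms, each firm's FOC gives 219.5 − 7.5q = 128, so q = 12.2, Q = 2·12.2 = 24.4, and P = 158.5.
DWL is the triangle between Q = 24.4 and Q = 36.6: ½·(36.6 − 24.4)·(158.5 − 128) = 186.05.

DWL = 186.05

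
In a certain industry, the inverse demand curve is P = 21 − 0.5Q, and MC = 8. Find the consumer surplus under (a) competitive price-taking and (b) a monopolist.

Competition: CS = 169; Monopoly: CS = 42.25

Perfect competition: P = MC = 8, so 21 − 0.5Q = 8 and Q = 26.
CS = ½·(21 − 8)·26 = 169.
The monopolist equates marginal revenue to marginal cost: 21 − Q = 8, so Q = 13. From demand, P = 14.5.
CS = ½·(21 − 14.5)·13 = 42.25.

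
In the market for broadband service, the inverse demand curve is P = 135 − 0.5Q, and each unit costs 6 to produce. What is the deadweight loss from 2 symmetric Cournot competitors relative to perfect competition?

Perfect competition: P = MC = 6, so 135 − 0.5Q = 6 and Q = 258.
With 2 symmetric Cournot firms, each firm's FOC gives 135 − 1.5q = 6, so q = 86, Q = 2·86 = 172, and P = 49.
DWL is the triangle between Q = 172 and Q = 258: ½·(258 − 172)·(49 − 6) = 1849.

DWL = 1849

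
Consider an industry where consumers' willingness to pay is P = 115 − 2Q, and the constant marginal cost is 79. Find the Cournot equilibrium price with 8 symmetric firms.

P = 83

Cournot with 8 identical firms: the symmetric best-response condition is 115 − 18q = 79. Each firm produces q = 2, total output Q = 16, price P = 83.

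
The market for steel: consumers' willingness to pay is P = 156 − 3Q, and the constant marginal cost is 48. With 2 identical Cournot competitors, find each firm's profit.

π_i = 432

With 2 symmetric Cournot firms, each firm's FOC gives 156 − 9q = 48, so q = 12, Q = 2·12 = 24, and P = 84.
Each firm's profit = (84 − 48)·12 = 432.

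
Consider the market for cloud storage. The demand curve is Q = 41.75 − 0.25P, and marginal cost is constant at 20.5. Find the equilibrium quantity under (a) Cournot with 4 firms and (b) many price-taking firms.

Inverting demand: P = 167 − 4Q.
In a 4-firm Cournot equilibrium, symmetry and the first-order condition give q = (167 − 20.5)/(20) = 7.325. So Q = 29.3 and P = 49.8.
Perfect competition: P = MC = 20.5, so 167 − 4Q = 20.5 and Q = 36.625.

Cournot: Q = 29.3; Competition: Q = 36.625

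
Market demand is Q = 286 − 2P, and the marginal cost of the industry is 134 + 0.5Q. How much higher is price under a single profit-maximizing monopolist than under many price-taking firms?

Inverting demand: P = 143 − 0.5Q.
Competitive equilibrium sets price equal to marginal cost: 143 − 0.5Q = 134 + 0.5Q, so Q = 9 and P = 138.5.
Monopoly sets MR = MC: 143 − Q = 134 + 0.5Q ⇒ Q = 6, P = 143 − 0.5·6 = 140.
Change in price: 140 − 138.5 = 1.5.

Price rises by 1.5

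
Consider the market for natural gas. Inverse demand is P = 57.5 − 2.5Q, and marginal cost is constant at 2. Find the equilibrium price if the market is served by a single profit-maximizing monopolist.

A monopolist chooses Q where MR = MC. MR = 57.5 − 5Q; setting this equal to 2 gives Q = 11.1 and P = 29.75.

P = 29.75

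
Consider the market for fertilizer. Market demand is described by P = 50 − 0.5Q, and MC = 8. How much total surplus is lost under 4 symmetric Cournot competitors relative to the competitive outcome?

DWL = 70.56

Under competition P = MC = 8, so Q = (50 − 8)/0.5 = 84.
In a 4-firm Cournot equilibrium, symmetry and the first-order condition give q = (50 − 8)/(2.5) = 16.8. So Q = 67.2 and P = 16.4.
DWL is the triangle between Q = 67.2 and Q = 84: ½·(84 − 67.2)·(16.4 − 8) = 70.56.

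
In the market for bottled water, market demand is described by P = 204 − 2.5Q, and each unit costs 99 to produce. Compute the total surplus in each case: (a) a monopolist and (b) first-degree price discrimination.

Monopoly: TS = 1653.75; Perfect PD: TS = 2205

A monopolist chooses Q where MR = MC. MR = 204 − 5Q; setting this equal to 99 gives Q = 21 and P = 151.5.
CS = ½·(204 − 151.5)·21 = 551.25; PS = (151.5 − 99)·21 = 1102.5; TS = 1653.75.
Under first-degree price discrimination the firm charges each unit its demand price and produces up to where P = MC, i.e. Q = 42. Consumer surplus is zero; producer surplus equals total surplus.
TS = 2205 (equal to competitive TS).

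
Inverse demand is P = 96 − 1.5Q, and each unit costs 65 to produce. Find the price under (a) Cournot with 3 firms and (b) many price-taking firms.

Cournot: P = 72.75; Competition: P = 65

In a 3-firm Cournot equilibrium, symmetry and the first-order condition give q = (96 − 65)/(6) = 31/6. So Q = 15.5 and P = 72.75.
Competitive firms price at marginal cost: P = 65, giving Q = 62/3.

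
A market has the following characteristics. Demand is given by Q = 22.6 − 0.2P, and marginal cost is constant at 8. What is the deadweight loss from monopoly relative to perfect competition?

Inverting demand: P = 113 − 5Q.
Perfect competition: P = MC = 8, so 113 − 5Q = 8 and Q = 21.
The monopolist equates marginal revenue to marginal cost: 113 − 10Q = 8, so Q = 10.5. From demand, P = 60.5.
DWL is the triangle between Q = 10.5 and Q = 21: ½·(21 − 10.5)·(60.5 − 8) = 275.625.

DWL = 275.625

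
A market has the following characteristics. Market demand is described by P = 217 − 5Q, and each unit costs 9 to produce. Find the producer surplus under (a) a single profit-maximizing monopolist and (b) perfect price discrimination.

A monopolist chooses Q where MR = MC. MR = 217 − 10Q; setting this equal to 9 gives Q = 20.8 and P = 113.
PS = (113 − 9)·20.8 = 2163.2.
A perfectly discriminating monopolist sells every unit with P(Q) ≥ MC(Q), so output equals the competitive quantity Q = 41.6. Each buyer pays their reservation price, so CS = 0 and the firm captures all surplus.
PS = ½·(217 − 9)·41.6 = 4326.4.

Monopoly: PS = 2163.2; Perfect PD: PS = 4326.4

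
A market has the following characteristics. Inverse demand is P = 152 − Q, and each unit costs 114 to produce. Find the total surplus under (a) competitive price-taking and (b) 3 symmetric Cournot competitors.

Under competition P = MC = 114, so Q = (152 − 114)/1 = 38.
CS = ½·(152 − 114)·38 = 722; PS = (114 − 114)·38 = 0; TS = 722.
In a 3-firm Cournot equilibrium, symmetry and the first-order condition give q = (152 − 114)/(4) = 9.5. So Q = 28.5 and P = 123.5.
CS = ½·(152 − 123.5)·28.5 = 406.125; PS = (123.5 − 114)·28.5 = 270.75; TS = 676.875.

Competition: TS = 722; Cournot: TS = 676.875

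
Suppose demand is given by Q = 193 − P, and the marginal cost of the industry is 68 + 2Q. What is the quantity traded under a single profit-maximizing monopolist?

Inverting demand: P = 193 − Q.
The monopolist equates marginal revenue to marginal cost: 193 − 2Q = 68 + 2Q, so Q = 31.25. From demand, P = 161.75.

Q = 31.25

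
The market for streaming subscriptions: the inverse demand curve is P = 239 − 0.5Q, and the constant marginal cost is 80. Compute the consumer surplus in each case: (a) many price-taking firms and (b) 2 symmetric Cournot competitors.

Competitive firms price at marginal cost: P = 80, giving Q = 318.
CS = ½·(239 − 80)·318 = 25281.
Cournot with 2 identical firms: the symmetric best-response condition is 239 − 1.5q = 80. Each firm produces q = 106, total output Q = 212, price P = 133.
CS = ½·(239 − 133)·212 = 11236.

Competition: CS = 25281; Cournot: CS = 11236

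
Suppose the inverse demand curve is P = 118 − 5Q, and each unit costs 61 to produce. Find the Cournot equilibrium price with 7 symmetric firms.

P = 68.125

In a 7-firm Cournot equilibrium, symmetry and the first-order condition give q = (118 − 61)/(40) = 1.425. So Q = 9.975 and P = 68.125.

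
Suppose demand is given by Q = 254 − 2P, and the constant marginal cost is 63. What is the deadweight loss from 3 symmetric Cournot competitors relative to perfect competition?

DWL = 256

Inverting demand: P = 127 − 0.5Q.
Competitive firms price at marginal cost: P = 63, giving Q = 128.
Cournot with 3 identical firms: the symmetric best-response condition is 127 − 2q = 63. Each firm produces q = 32, total output Q = 96, price P = 79.
DWL is the triangle between Q = 96 and Q = 128: ½·(128 − 96)·(79 − 63) = 256.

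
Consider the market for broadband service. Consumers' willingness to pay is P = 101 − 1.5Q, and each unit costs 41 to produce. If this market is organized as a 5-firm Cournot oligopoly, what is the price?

Cournot with 5 identical firms: the symmetric best-response condition is 101 − 9q = 41. Each firm produces q = 20/3, total output Q = 100/3, price P = 51.

P = 51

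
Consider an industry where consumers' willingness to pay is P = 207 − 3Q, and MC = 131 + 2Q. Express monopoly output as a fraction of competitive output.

Q_m/Q_c = 0.625

Monopoly sets MR = MC: 207 − 6Q = 131 + 2Q ⇒ Q = 9.5, P = 207 − 3·9.5 = 178.5.
Under competition P = MC: 207 − 3Q = 131 + 2Q ⇒ Q = 15.2, P = 161.4.
Ratio Q_m/Q_c = 9.5/15.2 = 0.625.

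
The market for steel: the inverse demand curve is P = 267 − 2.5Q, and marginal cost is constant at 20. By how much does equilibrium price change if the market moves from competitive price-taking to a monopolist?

Competitive firms price at marginal cost: P = 20, giving Q = 98.8.
The monopolist equates marginal revenue to marginal cost: 267 − 5Q = 20, so Q = 49.4. From demand, P = 143.5.
Change in equilibrium price: 143.5 − 20 = 123.5.

Equilibrium price rises by 123.5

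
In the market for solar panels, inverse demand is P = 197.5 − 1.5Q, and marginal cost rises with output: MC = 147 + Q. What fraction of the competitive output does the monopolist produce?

Q_m/Q_c = 0.625

Monopoly sets MR = MC: 197.5 − 3Q = 147 + Q ⇒ Q = 12.625, P = 197.5 − 1.5·12.625 = 2857/16.
Under competition P = MC: 197.5 − 1.5Q = 147 + Q ⇒ Q = 20.2, P = 167.2.
Ratio Q_m/Q_c = 12.625/20.2 = 0.625.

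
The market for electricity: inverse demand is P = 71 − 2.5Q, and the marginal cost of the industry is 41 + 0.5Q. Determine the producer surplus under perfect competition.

Under competition P = MC: 71 − 2.5Q = 41 + 0.5Q ⇒ Q = 10, P = 46.
PS = P·Q − VC(Q) = 46·10 − (41·10 + ½·0.5·10²) = 25.

PS = 25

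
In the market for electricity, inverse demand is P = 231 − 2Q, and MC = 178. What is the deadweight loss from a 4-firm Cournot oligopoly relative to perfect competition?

Perfect competition: P = MC = 178, so 231 − 2Q = 178 and Q = 26.5.
With 4 symmetric Cournot firms, each firm's FOC gives 231 − 10q = 178, so q = 5.3, Q = 4·5.3 = 21.2, and P = 188.6.
DWL is the triangle between Q = 21.2 and Q = 26.5: ½·(26.5 − 21.2)·(188.6 − 178) = 28.09.

DWL = 28.09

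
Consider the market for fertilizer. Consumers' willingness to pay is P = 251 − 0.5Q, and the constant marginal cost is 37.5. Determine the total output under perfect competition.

Perfect competition: P = MC = 37.5, so 251 − 0.5Q = 37.5 and Q = 427.

Q = 427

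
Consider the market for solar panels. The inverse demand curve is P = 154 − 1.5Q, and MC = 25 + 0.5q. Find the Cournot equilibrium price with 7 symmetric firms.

P = 45.64

Cournot with 7 identical firms: the symmetric best-response condition is 154 − 12q = 25 + 0.5q. Each firm produces q = 10.32, total output Q = 72.24, price P = 45.64.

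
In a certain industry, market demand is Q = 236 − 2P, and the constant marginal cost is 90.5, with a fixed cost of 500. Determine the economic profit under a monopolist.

Profit = −121.875

Inverting demand: P = 118 − 0.5Q.
A monopolist chooses Q where MR = MC. MR = 118 − Q; setting this equal to 90.5 gives Q = 27.5 and P = 104.25.
Profit = (104.25 − 90.5)·27.5 − 500 = −121.875.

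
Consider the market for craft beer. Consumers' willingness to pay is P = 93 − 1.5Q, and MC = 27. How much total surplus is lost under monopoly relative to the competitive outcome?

Perfect competition: P = MC = 27, so 93 − 1.5Q = 27 and Q = 44.
Monopoly sets MR = MC: 93 − 3Q = 27 ⇒ Q = 22, P = 93 − 1.5·22 = 60.
DWL is the triangle between Q = 22 and Q = 44: ½·(44 − 22)·(60 − 27) = 363.

DWL = 363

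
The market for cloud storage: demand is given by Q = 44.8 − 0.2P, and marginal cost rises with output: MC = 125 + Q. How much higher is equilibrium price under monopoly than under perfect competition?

P rises by 37.5

Inverting demand: P = 224 − 5Q.
Under competition P = MC: 224 − 5Q = 125 + Q ⇒ Q = 16.5, P = 141.5.
A monopolist chooses Q where MR = MC. MR = 224 − 10Q; setting this equal to 125 + Q gives Q = 9 and P = 179.
Change in equilibrium price: 179 − 141.5 = 37.5.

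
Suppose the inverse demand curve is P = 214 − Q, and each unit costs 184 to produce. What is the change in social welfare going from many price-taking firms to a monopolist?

Perfect competition: P = MC = 184, so 214 − Q = 184 and Q = 30.
CS = ½·(214 − 184)·30 = 450; PS = (184 − 184)·30 = 0; TS = 450.
The monopolist equates marginal revenue to marginal cost: 214 − 2Q = 184, so Q = 15. From demand, P = 199.
CS = ½·(214 − 199)·15 = 112.5; PS = (199 − 184)·15 = 225; TS = 337.5.
Change in social welfare: 337.5 − 450 = −112.5.

TS falls by 112.5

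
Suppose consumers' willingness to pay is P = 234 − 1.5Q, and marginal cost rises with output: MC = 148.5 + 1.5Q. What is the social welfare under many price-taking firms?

Under competition P = MC: 234 − 1.5Q = 148.5 + 1.5Q ⇒ Q = 28.5, P = 191.25.
CS = ½·(234 − 191.25)·28.5 = 9747/16; PS = (191.25·28.5 − 148.5·28.5 − ½·1.5·28.5²) = 9747/16; TS = 1218.375.

TS = 1218.375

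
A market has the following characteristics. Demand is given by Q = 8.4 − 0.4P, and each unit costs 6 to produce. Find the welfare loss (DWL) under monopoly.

DWL = 11.25

Inverting demand: P = 21 − 2.5Q.
Perfect competition: P = MC = 6, so 21 − 2.5Q = 6 and Q = 6.
The monopolist equates marginal revenue to marginal cost: 21 − 5Q = 6, so Q = 3. From demand, P = 13.5.
DWL is the triangle between Q = 3 and Q = 6: ½·(6 − 3)·(13.5 − 6) = 11.25.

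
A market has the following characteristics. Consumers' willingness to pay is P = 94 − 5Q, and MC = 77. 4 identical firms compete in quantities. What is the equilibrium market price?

P = 80.4

In a 4-firm Cournot equilibrium, symmetry and the first-order condition give q = (94 − 77)/(25) = 0.68. So Q = 2.72 and P = 80.4.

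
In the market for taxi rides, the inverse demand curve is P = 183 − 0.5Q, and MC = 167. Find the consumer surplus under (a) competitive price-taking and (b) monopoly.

Competition: CS = 256; Monopoly: CS = 64

Under competition P = MC = 167, so Q = (183 − 167)/0.5 = 32.
CS = ½·(183 − 167)·32 = 256.
The monopolist equates marginal revenue to marginal cost: 183 − Q = 167, so Q = 16. From demand, P = 175.
CS = ½·(183 − 175)·16 = 64.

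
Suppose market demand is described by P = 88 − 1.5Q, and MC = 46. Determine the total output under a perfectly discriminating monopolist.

Q = 28

A perfectly discriminating monopolist sells every unit with P(Q) ≥ MC(Q), so output equals the competitive quantity Q = 28. Each buyer pays their reservation price, so CS = 0 and the firm captures all surplus.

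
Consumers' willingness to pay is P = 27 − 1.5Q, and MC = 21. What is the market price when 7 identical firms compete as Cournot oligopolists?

In a 7-firm Cournot equilibrium, symmetry and the first-order condition give q = (27 − 21)/(12) = 0.5. So Q = 3.5 and P = 21.75.

P = 21.75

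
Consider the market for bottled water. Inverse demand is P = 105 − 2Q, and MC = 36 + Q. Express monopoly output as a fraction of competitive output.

Q_m/Q_c = 0.6

The monopolist equates marginal revenue to marginal cost: 105 − 4Q = 36 + Q, so Q = 13.8. From demand, P = 77.4.
Competitive equilibrium sets price equal to marginal cost: 105 − 2Q = 36 + Q, so Q = 23 and P = 59.
Ratio Q_m/Q_c = 13.8/23 = 0.6.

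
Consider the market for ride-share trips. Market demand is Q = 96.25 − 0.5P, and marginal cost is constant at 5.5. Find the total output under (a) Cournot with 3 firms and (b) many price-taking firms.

Cournot: Q = 70.125; Competition: Q = 93.5

Inverting demand: P = 192.5 − 2Q.
Cournot with 3 identical firms: the symmetric best-response condition is 192.5 − 8q = 5.5. Each firm produces q = 23.375, total output Q = 70.125, price P = 52.25.
Competitive firms price at marginal cost: P = 5.5, giving Q = 93.5.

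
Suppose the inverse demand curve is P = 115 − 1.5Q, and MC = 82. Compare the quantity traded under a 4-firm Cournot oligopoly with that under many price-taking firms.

Cournot: Q = 17.6; Competition: Q = 22

With 4 symmetric Cournot firms, each firm's FOC gives 115 − 7.5q = 82, so q = 4.4, Q = 4·4.4 = 17.6, and P = 88.6.
Under competition P = MC = 82, so Q = (115 − 82)/1.5 = 22.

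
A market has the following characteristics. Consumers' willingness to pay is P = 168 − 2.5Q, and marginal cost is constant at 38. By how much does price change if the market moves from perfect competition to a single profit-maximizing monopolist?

Competitive firms price at marginal cost: P = 38, giving Q = 52.
The monopolist equates marginal revenue to marginal cost: 168 − 5Q = 38, so Q = 26. From demand, P = 103.
Change in price: 103 − 38 = 65.

P rises by 65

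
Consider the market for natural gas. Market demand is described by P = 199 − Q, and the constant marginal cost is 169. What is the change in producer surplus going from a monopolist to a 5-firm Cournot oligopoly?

Monopoly sets MR = MC: 199 − 2Q = 169 ⇒ Q = 15, P = 199 − 15 = 184.
PS = (184 − 169)·15 = 225.
With 5 symmetric Cournot firms, each firm's FOC gives 199 − 6q = 169, so q = 5, Q = 5·5 = 25, and P = 174.
PS = (174 − 169)·25 = 125.
Change in producer surplus: 125 − 225 = −100.

PS falls by 100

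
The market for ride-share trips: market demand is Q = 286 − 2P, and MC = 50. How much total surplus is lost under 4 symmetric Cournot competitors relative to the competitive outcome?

Inverting demand: P = 143 − 0.5Q.
Perfect competition: P = MC = 50, so 143 − 0.5Q = 50 and Q = 186.
With 4 symmetric Cournot firms, each firm's FOC gives 143 − 2.5q = 50, so q = 37.2, Q = 4·37.2 = 148.8, and P = 68.6.
DWL is the triangle between Q = 148.8 and Q = 186: ½·(186 − 148.8)·(68.6 − 50) = 345.96.

DWL = 345.96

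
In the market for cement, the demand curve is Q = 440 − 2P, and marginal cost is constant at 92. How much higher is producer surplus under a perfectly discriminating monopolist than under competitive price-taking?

Inverting demand: P = 220 − 0.5Q.
Perfect competition: P = MC = 92, so 220 − 0.5Q = 92 and Q = 256.
PS = (92 − 92)·256 = 0.
A perfectly discriminating monopolist sells every unit with P(Q) ≥ MC(Q), so output equals the competitive quantity Q = 256. Each buyer pays their reservation price, so CS = 0 and the firm captures all surplus.
PS = ½·(220 − 92)·256 = 16384.
Change in producer surplus: 16384 − 0 = 16384.

Producer surplus rises by 16384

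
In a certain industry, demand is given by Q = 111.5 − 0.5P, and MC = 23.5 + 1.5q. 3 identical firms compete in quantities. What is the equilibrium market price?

P = 97

Inverting demand: P = 223 − 2Q.
Cournot with 3 identical firms: the symmetric best-response condition is 223 − 8q = 23.5 + 1.5q. Each firm produces q = 21, total output Q = 63, price P = 97.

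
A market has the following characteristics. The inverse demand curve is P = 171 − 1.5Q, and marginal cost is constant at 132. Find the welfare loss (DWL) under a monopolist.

DWL = 126.75

Under competition P = MC = 132, so Q = (171 − 132)/1.5 = 26.
The monopolist equates marginal revenue to marginal cost: 171 − 3Q = 132, so Q = 13. From demand, P = 151.5.
DWL is the triangle between Q = 13 and Q = 26: ½·(26 − 13)·(151.5 − 132) = 126.75.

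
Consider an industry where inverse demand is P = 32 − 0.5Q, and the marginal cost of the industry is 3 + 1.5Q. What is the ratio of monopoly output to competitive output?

Q_m/Q_c = 0.8

A monopolist chooses Q where MR = MC. MR = 32 − Q; setting this equal to 3 + 1.5Q gives Q = 11.6 and P = 26.2.
Competitive equilibrium sets price equal to marginal cost: 32 − 0.5Q = 3 + 1.5Q, so Q = 14.5 and P = 24.75.
Ratio Q_m/Q_c = 11.6/14.5 = 0.8.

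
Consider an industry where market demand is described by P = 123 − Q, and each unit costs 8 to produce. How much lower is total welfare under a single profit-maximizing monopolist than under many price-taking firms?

TS falls by 1653.125

Perfect competition: P = MC = 8, so 123 − Q = 8 and Q = 115.
CS = ½·(123 − 8)·115 = 6612.5; PS = (8 − 8)·115 = 0; TS = 6612.5.
Monopoly sets MR = MC: 123 − 2Q = 8 ⇒ Q = 57.5, P = 123 − 57.5 = 65.5.
CS = ½·(123 − 65.5)·57.5 = 1653.125; PS = (65.5 − 8)·57.5 = 3306.25; TS = 4959.375.
Change in total welfare: 4959.375 − 6612.5 = −1653.125.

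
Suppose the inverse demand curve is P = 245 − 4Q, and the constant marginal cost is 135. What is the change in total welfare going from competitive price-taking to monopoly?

Competitive firms price at marginal cost: P = 135, giving Q = 27.5.
CS = ½·(245 − 135)·27.5 = 1512.5; PS = (135 − 135)·27.5 = 0; TS = 1512.5.
The monopolist equates marginal revenue to marginal cost: 245 − 8Q = 135, so Q = 13.75. From demand, P = 190.
CS = ½·(245 − 190)·13.75 = 378.125; PS = (190 − 135)·13.75 = 756.25; TS = 1134.375.
Change in total welfare: 1134.375 − 1512.5 = −378.125.

Total welfare falls by 378.125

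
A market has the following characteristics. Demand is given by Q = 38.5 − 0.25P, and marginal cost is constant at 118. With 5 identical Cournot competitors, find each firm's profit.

Inverting demand: P = 154 − 4Q.
In a 5-firm Cournot equilibrium, symmetry and the first-order condition give q = (154 − 118)/(24) = 1.5. So Q = 7.5 and P = 124.
Each firm's profit = (124 − 118)·1.5 = 9.

π_i = 9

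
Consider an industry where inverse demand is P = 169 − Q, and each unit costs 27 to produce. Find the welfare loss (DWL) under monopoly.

Perfect competition: P = MC = 27, so 169 − Q = 27 and Q = 142.
The monopolist equates marginal revenue to marginal cost: 169 − 2Q = 27, so Q = 71. From demand, P = 98.
DWL is the triangle between Q = 71 and Q = 142: ½·(142 − 71)·(98 − 27) = 2520.5.

DWL = 2520.5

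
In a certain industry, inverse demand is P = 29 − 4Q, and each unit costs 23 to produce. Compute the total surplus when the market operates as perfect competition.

Competitive firms price at marginal cost: P = 23, giving Q = 1.5.
CS = ½·(29 − 23)·1.5 = 4.5; PS = (23 − 23)·1.5 = 0; TS = 4.5.

TS = 4.5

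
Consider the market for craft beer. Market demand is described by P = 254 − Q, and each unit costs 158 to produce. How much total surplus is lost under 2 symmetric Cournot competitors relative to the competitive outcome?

DWL = 512

Perfect competition: P = MC = 158, so 254 − Q = 158 and Q = 96.
Cournot with 2 identical firms: the symmetric best-response condition is 254 − 3q = 158. Each firm produces q = 32, total output Q = 64, price P = 190.
DWL is the triangle between Q = 64 and Q = 96: ½·(96 − 64)·(190 − 158) = 512.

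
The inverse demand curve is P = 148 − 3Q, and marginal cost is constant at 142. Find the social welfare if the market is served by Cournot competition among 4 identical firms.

In a 4-firm Cournot equilibrium, symmetry and the first-order condition give q = (148 − 142)/(15) = 0.4. So Q = 1.6 and P = 143.2.
CS = ½·(148 − 143.2)·1.6 = 3.84; PS = (143.2 − 142)·1.6 = 1.92; TS = 5.76.

TS = 5.76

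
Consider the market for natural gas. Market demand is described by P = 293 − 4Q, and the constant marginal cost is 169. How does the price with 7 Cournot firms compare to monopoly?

Cournot with 7 identical firms: the symmetric best-response condition is 293 − 32q = 169. Each firm produces q = 3.875, total output Q = 27.125, price P = 184.5.
Monopoly sets MR = MC: 293 − 8Q = 169 ⇒ Q = 15.5, P = 293 − 4·15.5 = 231.

Cournot: P = 184.5; Monopoly: P = 231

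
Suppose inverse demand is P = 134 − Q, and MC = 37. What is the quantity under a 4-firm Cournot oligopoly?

With 4 symmetric Cournot firms, each firm's FOC gives 134 − 5q = 37, so q = 19.4, Q = 4·19.4 = 77.6, and P = 56.4.

Q = 77.6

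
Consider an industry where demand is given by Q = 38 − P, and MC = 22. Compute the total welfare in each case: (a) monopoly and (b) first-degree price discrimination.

Monopoly: TS = 96; Perfect PD: TS = 128

Inverting demand: P = 38 − Q.
A monopolist chooses Q where MR = MC. MR = 38 − 2Q; setting this equal to 22 gives Q = 8 and P = 30.
CS = ½·(38 − 30)·8 = 32; PS = (30 − 22)·8 = 64; TS = 96.
With perfect price discrimination, output is the efficient level Q = 16 (where demand meets MC), but every buyer pays their willingness to pay: CS = 0 and PS = total surplus.
TS = 128 (equal to competitive TS).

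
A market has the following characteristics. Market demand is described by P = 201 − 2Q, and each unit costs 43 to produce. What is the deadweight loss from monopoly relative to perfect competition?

DWL = 1560.25

Under competition P = MC = 43, so Q = (201 − 43)/2 = 79.
A monopolist chooses Q where MR = MC. MR = 201 − 4Q; setting this equal to 43 gives Q = 39.5 and P = 122.
DWL is the triangle between Q = 39.5 and Q = 79: ½·(79 − 39.5)·(122 − 43) = 1560.25.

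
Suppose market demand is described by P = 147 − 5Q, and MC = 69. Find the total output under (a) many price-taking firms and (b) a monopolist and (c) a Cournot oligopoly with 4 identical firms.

Competitive firms price at marginal cost: P = 69, giving Q = 15.6.
The monopolist equates marginal revenue to marginal cost: 147 − 10Q = 69, so Q = 7.8. From demand, P = 108.
With 4 symmetric Cournot firms, each firm's FOC gives 147 − 25q = 69, so q = 3.12, Q = 4·3.12 = 12.48, and P = 84.6.

Competition: Q = 15.6; Monopoly: Q = 7.8; Cournot: Q = 12.48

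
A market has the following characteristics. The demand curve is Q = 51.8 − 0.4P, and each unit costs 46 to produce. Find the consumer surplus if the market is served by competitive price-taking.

Inverting demand: P = 129.5 − 2.5Q.
Competitive firms price at marginal cost: P = 46, giving Q = 33.4.
CS = ½·(129.5 − 46)·33.4 = 1394.45.

CS = 1394.45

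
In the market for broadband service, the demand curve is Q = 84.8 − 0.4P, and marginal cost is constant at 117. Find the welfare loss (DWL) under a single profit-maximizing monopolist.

Inverting demand: P = 212 − 2.5Q.
Competitive firms price at marginal cost: P = 117, giving Q = 38.
Monopoly sets MR = MC: 212 − 5Q = 117 ⇒ Q = 19, P = 212 − 2.5·19 = 164.5.
DWL is the triangle between Q = 19 and Q = 38: ½·(38 − 19)·(164.5 − 117) = 451.25.

DWL = 451.25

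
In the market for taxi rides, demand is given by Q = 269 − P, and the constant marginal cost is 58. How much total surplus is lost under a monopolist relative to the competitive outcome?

DWL = 5565.125

Inverting demand: P = 269 − Q.
Perfect competition: P = MC = 58, so 269 − Q = 58 and Q = 211.
A monopolist chooses Q where MR = MC. MR = 269 − 2Q; setting this equal to 58 gives Q = 105.5 and P = 163.5.
DWL is the triangle between Q = 105.5 and Q = 211: ½·(211 − 105.5)·(163.5 − 58) = 5565.125.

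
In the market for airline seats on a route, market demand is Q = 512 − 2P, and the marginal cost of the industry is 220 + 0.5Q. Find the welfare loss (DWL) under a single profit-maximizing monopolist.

DWL = 72

Inverting demand: P = 256 − 0.5Q.
Under competition P = MC: 256 − 0.5Q = 220 + 0.5Q ⇒ Q = 36, P = 238.
The monopolist equates marginal revenue to marginal cost: 256 − Q = 220 + 0.5Q, so Q = 24. From demand, P = 244.
CS = ½·(256 − 238)·36 = 324; PS = (238·36 − 220·36 − ½·0.5·36²) = 324; TS = 648.
CS = ½·(256 − 244)·24 = 144; PS = (244·24 − 220·24 − ½·0.5·24²) = 432; TS = 576.
DWL = 648 − 576 = 72.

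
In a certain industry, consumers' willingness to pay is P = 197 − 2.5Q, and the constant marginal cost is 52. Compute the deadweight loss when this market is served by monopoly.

DWL = 1051.25

Competitive firms price at marginal cost: P = 52, giving Q = 58.
The monopolist equates marginal revenue to marginal cost: 197 − 5Q = 52, so Q = 29. From demand, P = 124.5.
DWL is the triangle between Q = 29 and Q = 58: ½·(58 − 29)·(124.5 − 52) = 1051.25.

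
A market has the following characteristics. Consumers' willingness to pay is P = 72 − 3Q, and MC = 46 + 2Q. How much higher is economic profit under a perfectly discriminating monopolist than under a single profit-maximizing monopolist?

A monopolist chooses Q where MR = MC. MR = 72 − 6Q; setting this equal to 46 + 2Q gives Q = 3.25 and P = 62.25.
Profit = 62.25·3.25 − (46·3.25 + ½·2·3.25²) = 42.25.
With perfect price discrimination, output is the efficient level Q = 5.2 (where demand meets MC), but every buyer pays their willingness to pay: CS = 0 and PS = total surplus.
PS equals the full surplus area, 67.6. Profit = 67.6 = 67.6.
Change in economic profit: 67.6 − 42.25 = 25.35.

π rises by 25.35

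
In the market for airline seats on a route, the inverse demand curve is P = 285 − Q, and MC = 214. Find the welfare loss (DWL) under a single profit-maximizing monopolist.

DWL = 630.125

Under competition P = MC = 214, so Q = (285 − 214)/1 = 71.
The monopolist equates marginal revenue to marginal cost: 285 − 2Q = 214, so Q = 35.5. From demand, P = 249.5.
DWL is the triangle between Q = 35.5 and Q = 71: ½·(71 − 35.5)·(249.5 − 214) = 630.125.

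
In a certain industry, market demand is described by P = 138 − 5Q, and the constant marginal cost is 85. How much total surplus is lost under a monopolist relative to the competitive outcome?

Perfect competition: P = MC = 85, so 138 − 5Q = 85 and Q = 10.6.
A monopolist chooses Q where MR = MC. MR = 138 − 10Q; setting this equal to 85 gives Q = 5.3 and P = 111.5.
DWL is the triangle between Q = 5.3 and Q = 10.6: ½·(10.6 − 5.3)·(111.5 − 85) = 70.225.

DWL = 70.225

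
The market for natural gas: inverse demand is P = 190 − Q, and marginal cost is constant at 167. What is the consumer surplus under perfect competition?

CS = 264.5

Under competition P = MC = 167, so Q = (190 − 167)/1 = 23.
CS = ½·(190 − 167)·23 = 264.5.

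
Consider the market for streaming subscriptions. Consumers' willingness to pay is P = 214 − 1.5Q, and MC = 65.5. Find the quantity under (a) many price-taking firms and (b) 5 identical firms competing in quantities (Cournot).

Competitive firms price at marginal cost: P = 65.5, giving Q = 99.
In a 5-firm Cournot equilibrium, symmetry and the first-order condition give q = (214 − 65.5)/(9) = 16.5. So Q = 82.5 and P = 90.25.

Competition: Q = 99; Cournot: Q = 82.5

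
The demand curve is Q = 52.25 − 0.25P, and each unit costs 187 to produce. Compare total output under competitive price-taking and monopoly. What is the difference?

Inverting demand: P = 209 − 4Q.
Under competition P = MC = 187, so Q = (209 − 187)/4 = 5.5.
A monopolist chooses Q where MR = MC. MR = 209 − 8Q; setting this equal to 187 gives Q = 2.75 and P = 198.
Change in total output: 2.75 − 5.5 = −2.75.

Q falls by 2.75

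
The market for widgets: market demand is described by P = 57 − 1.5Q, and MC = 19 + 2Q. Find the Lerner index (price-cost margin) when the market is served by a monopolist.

Monopoly sets MR = MC: 57 − 3Q = 19 + 2Q ⇒ Q = 7.6, P = 57 − 1.5·7.6 = 45.6.
Lerner index = (P − MC)/P = (45.6 − 34.2)/45.6 = 0.25.

Lerner index = 0.25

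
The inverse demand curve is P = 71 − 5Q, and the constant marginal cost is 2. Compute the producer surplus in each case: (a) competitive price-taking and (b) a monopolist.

Under competition P = MC = 2, so Q = (71 − 2)/5 = 13.8.
PS = (2 − 2)·13.8 = 0.
Monopoly sets MR = MC: 71 − 10Q = 2 ⇒ Q = 6.9, P = 71 − 5·6.9 = 36.5.
PS = (36.5 − 2)·6.9 = 238.05.

Competition: PS = 0; Monopoly: PS = 238.05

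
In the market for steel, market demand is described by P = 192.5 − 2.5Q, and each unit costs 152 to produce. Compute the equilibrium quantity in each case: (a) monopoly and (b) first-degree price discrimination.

Monopoly: Q = 8.1; Perfect PD: Q = 16.2

The monopolist equates marginal revenue to marginal cost: 192.5 − 5Q = 152, so Q = 8.1. From demand, P = 172.25.
Under first-degree price discrimination the firm charges each unit its demand price and produces up to where P = MC, i.e. Q = 16.2. Consumer surplus is zero; producer surplus equals total surplus.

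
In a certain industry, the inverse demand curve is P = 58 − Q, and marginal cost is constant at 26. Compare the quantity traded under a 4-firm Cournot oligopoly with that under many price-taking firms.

With 4 symmetric Cournot firms, each firm's FOC gives 58 − 5q = 26, so q = 6.4, Q = 4·6.4 = 25.6, and P = 32.4.
Perfect competition: P = MC = 26, so 58 − Q = 26 and Q = 32.

Cournot: Q = 25.6; Competition: Q = 32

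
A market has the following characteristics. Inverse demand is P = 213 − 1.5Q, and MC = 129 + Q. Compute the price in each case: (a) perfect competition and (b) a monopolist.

Competition: P = 162.6; Monopoly: P = 181.5

Under competition P = MC: 213 − 1.5Q = 129 + Q ⇒ Q = 33.6, P = 162.6.
Monopoly sets MR = MC: 213 − 3Q = 129 + Q ⇒ Q = 21, P = 213 − 1.5·21 = 181.5.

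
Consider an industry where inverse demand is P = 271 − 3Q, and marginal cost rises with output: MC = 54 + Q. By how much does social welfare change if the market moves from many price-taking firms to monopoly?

TS falls by 1081.125

Competitive equilibrium sets price equal to marginal cost: 271 − 3Q = 54 + Q, so Q = 54.25 and P = 108.25.
CS = ½·(271 − 108.25)·54.25 = 141267/32; PS = (108.25·54.25 − 54·54.25 − ½·1·54.25²) = 47089/32; TS = 5886.125.
The monopolist equates marginal revenue to marginal cost: 271 − 6Q = 54 + Q, so Q = 31. From demand, P = 178.
CS = ½·(271 − 178)·31 = 1441.5; PS = (178·31 − 54·31 − ½·1·31²) = 3363.5; TS = 4805.
Change in social welfare: 4805 − 5886.125 = −1081.125.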